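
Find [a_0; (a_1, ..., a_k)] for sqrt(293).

Write x_i = (sqrt(293) + m_i)/d_i with (m_0, d_0) = (0, 1). a_0 = floor(sqrt(293)) = 17, since 17^2 = 289 <= 293 < 324 = 18^2.
Iterate m_{i+1} = d_i*a_i - m_i, d_{i+1} = (293 - m_{i+1}^2)/d_i, a_{i+1} = floor((a_0 + m_{i+1})/d_{i+1}):
  m_1 = 1*17 - 0 = 17, d_1 = (293 - 17^2)/1 = 4/1 = 4, a_1 = floor((17 + 17)/4) = 8.
  m_2 = 4*8 - 17 = 15, d_2 = (293 - 15^2)/4 = 68/4 = 17, a_2 = floor((17 + 15)/17) = 1.
  m_3 = 17*1 - 15 = 2, d_3 = (293 - 2^2)/17 = 289/17 = 17, a_3 = floor((17 + 2)/17) = 1.
  m_4 = 17*1 - 2 = 15, d_4 = (293 - 15^2)/17 = 68/17 = 4, a_4 = floor((17 + 15)/4) = 8.
  m_5 = 4*8 - 15 = 17, d_5 = (293 - 17^2)/4 = 4/4 = 1, a_5 = floor((17 + 17)/1) = 34.
  m_6 = 1*34 - 17 = 17, d_6 = (293 - 17^2)/1 = 4/1 = 4: (m_6, d_6) = (m_1, d_1) = (17, 4), so from here the quotients repeat a_1, ..., a_5; the period length is 5.
Hence the expansion of sqrt(293) is a_0 = 17 followed by the repeating block 8, 1, 1, 8, 34 (period 5).

[17; (8, 1, 1, 8, 34)]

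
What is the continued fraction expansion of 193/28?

Run the Euclidean algorithm on 193 and 28; the successive quotients are the partial quotients a_0, a_1, ... (each step inverts the fractional part left over by the previous one):
  193 = 6*28 + 25, so a_0 = 6.
  28 = 1*25 + 3, so a_1 = 1.
  25 = 8*3 + 1, so a_2 = 8.
  3 = 3*1 + 0, so a_3 = 3.
The remainder reaches 0 after 4 divisions, so the expansion has 4 partial quotients, read off in order.

[6; 1, 8, 3]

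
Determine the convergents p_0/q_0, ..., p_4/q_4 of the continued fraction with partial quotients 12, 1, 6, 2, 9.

Using the convergent recurrence p_i = a_i*p_{i-1} + p_{i-2}, q_i = a_i*q_{i-1} + q_{i-2} with p_{-2}=0, p_{-1}=1, q_{-2}=1, q_{-1}=0:
  i=0: a_0=12, p_0 = 12*1 + 0 = 12, q_0 = 12*0 + 1 = 1.
  i=1: a_1=1, p_1 = 1*12 + 1 = 13, q_1 = 1*1 + 0 = 1.
  i=2: a_2=6, p_2 = 6*13 + 12 = 90, q_2 = 6*1 + 1 = 7.
  i=3: a_3=2, p_3 = 2*90 + 13 = 193, q_3 = 2*7 + 1 = 15.
  i=4: a_4=9, p_4 = 9*193 + 90 = 1827, q_4 = 9*15 + 7 = 142.

12/1, 13/1, 90/7, 193/15, 1827/142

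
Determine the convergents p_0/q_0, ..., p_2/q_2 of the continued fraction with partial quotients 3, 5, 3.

Using the convergent recurrence p_i = a_i*p_{i-1} + p_{i-2}, q_i = a_i*q_{i-1} + q_{i-2} with p_{-2}=0, p_{-1}=1, q_{-2}=1, q_{-1}=0:
  i=0: a_0=3, p_0 = 3*1 + 0 = 3, q_0 = 3*0 + 1 = 1.
  i=1: a_1=5, p_1 = 5*3 + 1 = 16, q_1 = 5*1 + 0 = 5.
  i=2: a_2=3, p_2 = 3*16 + 3 = 51, q_2 = 3*5 + 1 = 16.

3/1, 16/5, 51/16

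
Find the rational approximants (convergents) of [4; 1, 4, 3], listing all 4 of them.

4/1, 5/1, 24/5, 77/16

Using the convergent recurrence p_i = a_i*p_{i-1} + p_{i-2}, q_i = a_i*q_{i-1} + q_{i-2} with p_{-2}=0, p_{-1}=1, q_{-2}=1, q_{-1}=0:
  i=0: a_0=4, p_0 = 4*1 + 0 = 4, q_0 = 4*0 + 1 = 1.
  i=1: a_1=1, p_1 = 1*4 + 1 = 5, q_1 = 1*1 + 0 = 1.
  i=2: a_2=4, p_2 = 4*5 + 4 = 24, q_2 = 4*1 + 1 = 5.
  i=3: a_3=3, p_3 = 3*24 + 5 = 77, q_3 = 3*5 + 1 = 16.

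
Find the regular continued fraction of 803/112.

Run the Euclidean algorithm on 803 and 112; the successive quotients are the partial quotients a_0, a_1, ... (each step inverts the fractional part left over by the previous one):
  803 = 7*112 + 19, so a_0 = 7.
  112 = 5*19 + 17, so a_1 = 5.
  19 = 1*17 + 2, so a_2 = 1.
  17 = 8*2 + 1, so a_3 = 8.
  2 = 2*1 + 0, so a_4 = 2.
The remainder reaches 0 after 5 divisions, so the expansion has 5 partial quotients, read off in order.

[7; 5, 1, 8, 2]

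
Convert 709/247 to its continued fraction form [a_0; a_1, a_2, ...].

Run the Euclidean algorithm on 709 and 247; the successive quotients are the partial quotients a_0, a_1, ... (each step inverts the fractional part left over by the previous one):
  709 = 2*247 + 215, so a_0 = 2.
  247 = 1*215 + 32, so a_1 = 1.
  215 = 6*32 + 23, so a_2 = 6.
  32 = 1*23 + 9, so a_3 = 1.
  23 = 2*9 + 5, so a_4 = 2.
  9 = 1*5 + 4, so a_5 = 1.
  5 = 1*4 + 1, so a_6 = 1.
  4 = 4*1 + 0, so a_7 = 4.
The remainder reaches 0 after 8 divisions, so the expansion has 8 partial quotients, read off in order.

[2; 1, 6, 1, 2, 1, 1, 4]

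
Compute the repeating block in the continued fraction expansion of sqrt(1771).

Write x_i = (sqrt(1771) + m_i)/d_i with (m_0, d_0) = (0, 1). a_0 = floor(sqrt(1771)) = 42, since 42^2 = 1764 <= 1771 < 1849 = 43^2.
Iterate m_{i+1} = d_i*a_i - m_i, d_{i+1} = (1771 - m_{i+1}^2)/d_i, a_{i+1} = floor((a_0 + m_{i+1})/d_{i+1}):
  m_1 = 1*42 - 0 = 42, d_1 = (1771 - 42^2)/1 = 7/1 = 7, a_1 = floor((42 + 42)/7) = 12.
  m_2 = 7*12 - 42 = 42, d_2 = (1771 - 42^2)/7 = 7/7 = 1, a_2 = floor((42 + 42)/1) = 84.
  m_3 = 1*84 - 42 = 42, d_3 = (1771 - 42^2)/1 = 7/1 = 7: (m_3, d_3) = (m_1, d_1) = (42, 7), so from here the quotients repeat a_1, a_2; the period length is 2.
Hence the expansion of sqrt(1771) is a_0 = 42 followed by the repeating block 12, 84 (period 2).

[42; (12, 84)]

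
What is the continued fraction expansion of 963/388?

[2; 2, 13, 2, 1, 4]

Run the Euclidean algorithm on 963 and 388; the successive quotients are the partial quotients a_0, a_1, ... (each step inverts the fractional part left over by the previous one):
  963 = 2*388 + 187, so a_0 = 2.
  388 = 2*187 + 14, so a_1 = 2.
  187 = 13*14 + 5, so a_2 = 13.
  14 = 2*5 + 4, so a_3 = 2.
  5 = 1*4 + 1, so a_4 = 1.
  4 = 4*1 + 0, so a_5 = 4.
The remainder reaches 0 after 6 divisions, so the expansion has 6 partial quotients, read off in order.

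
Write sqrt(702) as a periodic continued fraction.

[26; (2, 52)]

Write x_i = (sqrt(702) + m_i)/d_i with (m_0, d_0) = (0, 1). a_0 = floor(sqrt(702)) = 26, since 26^2 = 676 <= 702 < 729 = 27^2.
Iterate m_{i+1} = d_i*a_i - m_i, d_{i+1} = (702 - m_{i+1}^2)/d_i, a_{i+1} = floor((a_0 + m_{i+1})/d_{i+1}):
  m_1 = 1*26 - 0 = 26, d_1 = (702 - 26^2)/1 = 26/1 = 26, a_1 = floor((26 + 26)/26) = 2.
  m_2 = 26*2 - 26 = 26, d_2 = (702 - 26^2)/26 = 26/26 = 1, a_2 = floor((26 + 26)/1) = 52.
  m_3 = 1*52 - 26 = 26, d_3 = (702 - 26^2)/1 = 26/1 = 26: (m_3, d_3) = (m_1, d_1) = (26, 26), so from here the quotients repeat a_1, a_2; the period length is 2.
Hence the expansion of sqrt(702) is a_0 = 26 followed by the repeating block 2, 52 (period 2).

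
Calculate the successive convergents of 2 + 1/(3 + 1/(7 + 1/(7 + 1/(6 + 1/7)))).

Using the convergent recurrence p_i = a_i*p_{i-1} + p_{i-2}, q_i = a_i*q_{i-1} + q_{i-2} with p_{-2}=0, p_{-1}=1, q_{-2}=1, q_{-1}=0:
  i=0: a_0=2, p_0 = 2*1 + 0 = 2, q_0 = 2*0 + 1 = 1.
  i=1: a_1=3, p_1 = 3*2 + 1 = 7, q_1 = 3*1 + 0 = 3.
  i=2: a_2=7, p_2 = 7*7 + 2 = 51, q_2 = 7*3 + 1 = 22.
  i=3: a_3=7, p_3 = 7*51 + 7 = 364, q_3 = 7*22 + 3 = 157.
  i=4: a_4=6, p_4 = 6*364 + 51 = 2235, q_4 = 6*157 + 22 = 964.
  i=5: a_5=7, p_5 = 7*2235 + 364 = 16009, q_5 = 7*964 + 157 = 6905.

2/1, 7/3, 51/22, 364/157, 2235/964, 16009/6905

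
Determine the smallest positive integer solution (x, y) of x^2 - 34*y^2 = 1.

First expand sqrt(34) as a continued fraction. With x_i = (sqrt(34) + m_i)/d_i and (m_0, d_0) = (0, 1): a_0 = floor(sqrt(34)) = 5, since 5^2 = 25 <= 34 < 36 = 6^2.
Iterate m_{i+1} = d_i*a_i - m_i, d_{i+1} = (34 - m_{i+1}^2)/d_i, a_{i+1} = floor((a_0 + m_{i+1})/d_{i+1}):
  m_1 = 1*5 - 0 = 5, d_1 = (34 - 5^2)/1 = 9/1 = 9, a_1 = floor((5 + 5)/9) = 1.
  m_2 = 9*1 - 5 = 4, d_2 = (34 - 4^2)/9 = 18/9 = 2, a_2 = floor((5 + 4)/2) = 4.
  m_3 = 2*4 - 4 = 4, d_3 = (34 - 4^2)/2 = 18/2 = 9, a_3 = floor((5 + 4)/9) = 1.
  m_4 = 9*1 - 4 = 5, d_4 = (34 - 5^2)/9 = 9/9 = 1, a_4 = floor((5 + 5)/1) = 10.
  m_5 = 1*10 - 5 = 5, d_5 = (34 - 5^2)/1 = 9/1 = 9: (m_5, d_5) = (m_1, d_1) = (5, 9), so from here the quotients repeat a_1, ..., a_4; the period length is 4.
So sqrt(34) = [5; (1, 4, 1, 10)] with period length k = 4.
k is even, so the fundamental solution of x^2 - 34y^2 = 1 is (p_{k-1}, q_{k-1}) = (p_3, q_3); compute convergents through index 3.
Convergents (p_i = a_i*p_{i-1} + p_{i-2}, q_i = a_i*q_{i-1} + q_{i-2} with p_{-2}=0, p_{-1}=1, q_{-2}=1, q_{-1}=0):
  i=0: a_0=5, p_0 = 5*1 + 0 = 5, q_0 = 5*0 + 1 = 1.
  i=1: a_1=1, p_1 = 1*5 + 1 = 6, q_1 = 1*1 + 0 = 1.
  i=2: a_2=4, p_2 = 4*6 + 5 = 29, q_2 = 4*1 + 1 = 5.
  i=3: a_3=1, p_3 = 1*29 + 6 = 35, q_3 = 1*5 + 1 = 6.
Check: 35^2 - 34*6^2 = 1225 - 1224 = 1, so (x, y) = (35, 6) solves the equation, and by the theorem it is the least positive solution.

(x, y) = (35, 6)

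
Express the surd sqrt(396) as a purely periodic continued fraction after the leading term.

Write x_i = (sqrt(396) + m_i)/d_i with (m_0, d_0) = (0, 1). a_0 = floor(sqrt(396)) = 19, since 19^2 = 361 <= 396 < 400 = 20^2.
Iterate m_{i+1} = d_i*a_i - m_i, d_{i+1} = (396 - m_{i+1}^2)/d_i, a_{i+1} = floor((a_0 + m_{i+1})/d_{i+1}):
  m_1 = 1*19 - 0 = 19, d_1 = (396 - 19^2)/1 = 35/1 = 35, a_1 = floor((19 + 19)/35) = 1.
  m_2 = 35*1 - 19 = 16, d_2 = (396 - 16^2)/35 = 140/35 = 4, a_2 = floor((19 + 16)/4) = 8.
  m_3 = 4*8 - 16 = 16, d_3 = (396 - 16^2)/4 = 140/4 = 35, a_3 = floor((19 + 16)/35) = 1.
  m_4 = 35*1 - 16 = 19, d_4 = (396 - 19^2)/35 = 35/35 = 1, a_4 = floor((19 + 19)/1) = 38.
  m_5 = 1*38 - 19 = 19, d_5 = (396 - 19^2)/1 = 35/1 = 35: (m_5, d_5) = (m_1, d_1) = (19, 35), so from here the quotients repeat a_1, ..., a_4; the period length is 4.
Hence the expansion of sqrt(396) is a_0 = 19 followed by the repeating block 1, 8, 1, 38 (period 4).

[19; (1, 8, 1, 38)]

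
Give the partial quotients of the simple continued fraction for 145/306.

[0; 2, 9, 16]

Run the Euclidean algorithm on 145 and 306; the successive quotients are the partial quotients a_0, a_1, ... (each step inverts the fractional part left over by the previous one):
  145 = 0*306 + 145, so a_0 = 0.
  306 = 2*145 + 16, so a_1 = 2.
  145 = 9*16 + 1, so a_2 = 9.
  16 = 16*1 + 0, so a_3 = 16.
The remainder reaches 0 after 4 divisions, so the expansion has 4 partial quotients, read off in order.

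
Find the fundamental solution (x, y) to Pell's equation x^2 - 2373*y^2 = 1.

First expand sqrt(2373) as a continued fraction. With x_i = (sqrt(2373) + m_i)/d_i and (m_0, d_0) = (0, 1): a_0 = floor(sqrt(2373)) = 48, since 48^2 = 2304 <= 2373 < 2401 = 49^2.
Iterate m_{i+1} = d_i*a_i - m_i, d_{i+1} = (2373 - m_{i+1}^2)/d_i, a_{i+1} = floor((a_0 + m_{i+1})/d_{i+1}):
  m_1 = 1*48 - 0 = 48, d_1 = (2373 - 48^2)/1 = 69/1 = 69, a_1 = floor((48 + 48)/69) = 1.
  m_2 = 69*1 - 48 = 21, d_2 = (2373 - 21^2)/69 = 1932/69 = 28, a_2 = floor((48 + 21)/28) = 2.
  m_3 = 28*2 - 21 = 35, d_3 = (2373 - 35^2)/28 = 1148/28 = 41, a_3 = floor((48 + 35)/41) = 2.
  m_4 = 41*2 - 35 = 47, d_4 = (2373 - 47^2)/41 = 164/41 = 4, a_4 = floor((48 + 47)/4) = 23.
  m_5 = 4*23 - 47 = 45, d_5 = (2373 - 45^2)/4 = 348/4 = 87, a_5 = floor((48 + 45)/87) = 1.
  m_6 = 87*1 - 45 = 42, d_6 = (2373 - 42^2)/87 = 609/87 = 7, a_6 = floor((48 + 42)/7) = 12.
  m_7 = 7*12 - 42 = 42, d_7 = (2373 - 42^2)/7 = 609/7 = 87, a_7 = floor((48 + 42)/87) = 1.
  m_8 = 87*1 - 42 = 45, d_8 = (2373 - 45^2)/87 = 348/87 = 4, a_8 = floor((48 + 45)/4) = 23.
  m_9 = 4*23 - 45 = 47, d_9 = (2373 - 47^2)/4 = 164/4 = 41, a_9 = floor((48 + 47)/41) = 2.
  m_10 = 41*2 - 47 = 35, d_10 = (2373 - 35^2)/41 = 1148/41 = 28, a_10 = floor((48 + 35)/28) = 2.
  m_11 = 28*2 - 35 = 21, d_11 = (2373 - 21^2)/28 = 1932/28 = 69, a_11 = floor((48 + 21)/69) = 1.
  m_12 = 69*1 - 21 = 48, d_12 = (2373 - 48^2)/69 = 69/69 = 1, a_12 = floor((48 + 48)/1) = 96.
  m_13 = 1*96 - 48 = 48, d_13 = (2373 - 48^2)/1 = 69/1 = 69: (m_13, d_13) = (m_1, d_1) = (48, 69), so from here the quotients repeat a_1, ..., a_12; the period length is 12.
So sqrt(2373) = [48; (1, 2, 2, 23, 1, 12, 1, 23, 2, 2, 1, 96)] with period length k = 12.
k is even, so the fundamental solution of x^2 - 2373y^2 = 1 is (p_{k-1}, q_{k-1}) = (p_11, q_11); compute convergents through index 11.
Convergents (p_i = a_i*p_{i-1} + p_{i-2}, q_i = a_i*q_{i-1} + q_{i-2} with p_{-2}=0, p_{-1}=1, q_{-2}=1, q_{-1}=0):
  i=0: a_0=48, p_0 = 48*1 + 0 = 48, q_0 = 48*0 + 1 = 1.
  i=1: a_1=1, p_1 = 1*48 + 1 = 49, q_1 = 1*1 + 0 = 1.
  i=2: a_2=2, p_2 = 2*49 + 48 = 146, q_2 = 2*1 + 1 = 3.
  i=3: a_3=2, p_3 = 2*146 + 49 = 341, q_3 = 2*3 + 1 = 7.
  i=4: a_4=23, p_4 = 23*341 + 146 = 7989, q_4 = 23*7 + 3 = 164.
  i=5: a_5=1, p_5 = 1*7989 + 341 = 8330, q_5 = 1*164 + 7 = 171.
  i=6: a_6=12, p_6 = 12*8330 + 7989 = 107949, q_6 = 12*171 + 164 = 2216.
  i=7: a_7=1, p_7 = 1*107949 + 8330 = 116279, q_7 = 1*2216 + 171 = 2387.
  i=8: a_8=23, p_8 = 23*116279 + 107949 = 2782366, q_8 = 23*2387 + 2216 = 57117.
  i=9: a_9=2, p_9 = 2*2782366 + 116279 = 5681011, q_9 = 2*57117 + 2387 = 116621.
  i=10: a_10=2, p_10 = 2*5681011 + 2782366 = 14144388, q_10 = 2*116621 + 57117 = 290359.
  i=11: a_11=1, p_11 = 1*14144388 + 5681011 = 19825399, q_11 = 1*290359 + 116621 = 406980.
Check: 19825399^2 - 2373*406980^2 = 393046445509201 - 393046445509200 = 1, so (x, y) = (19825399, 406980) solves the equation, and by the theorem it is the least positive solution.

(x, y) = (19825399, 406980)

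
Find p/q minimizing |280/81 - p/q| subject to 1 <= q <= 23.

38/11

Expand x = 280/81 as a continued fraction with the Euclidean algorithm:
  280 = 3*81 + 37, so a_0 = 3.
  81 = 2*37 + 7, so a_1 = 2.
  37 = 5*7 + 2, so a_2 = 5.
  7 = 3*2 + 1, so a_3 = 3.
  2 = 2*1 + 0, so a_4 = 2.
so x = [3; 2, 5, 3, 2].
Convergents (p_i = a_i*p_{i-1} + p_{i-2}, q_i = a_i*q_{i-1} + q_{i-2} with p_{-2}=0, p_{-1}=1, q_{-2}=1, q_{-1}=0), until the denominator exceeds 23:
  i=0: a_0=3, p_0 = 3*1 + 0 = 3, q_0 = 3*0 + 1 = 1.
  i=1: a_1=2, p_1 = 2*3 + 1 = 7, q_1 = 2*1 + 0 = 2.
  i=2: a_2=5, p_2 = 5*7 + 3 = 38, q_2 = 5*2 + 1 = 11.
  i=3: a_3=3, p_3 = 3*38 + 7 = 121, q_3 = 3*11 + 2 = 35.
q_3 = 35 > 23, so the last convergent with denominator <= 23 is p_2/q_2 = 38/11.
The closest fraction with denominator <= 23 is either p_2/q_2 or the intermediate fraction (k*p_2 + p_1)/(k*q_2 + q_1) with the largest k >= 1 whose denominator stays <= 23; these approach x as k grows, and every other convergent or intermediate fraction in range is farther away.
Largest k: floor((23 - q_1)/q_2) = floor((23 - 2)/11) = 1.
That gives (1*38 + 7)/(1*11 + 2) = 45/13.
Compare the errors: |x - 38/11| = |280*11 - 38*81|/(81*11) = 2/891, and |x - 45/13| = |280*13 - 45*81|/(81*13) = 5/1053.
Cross-multiplying, 2*1053 = 2106 < 4455 = 5*891, so 2/891 is smaller: the convergent 38/11 is closer to x than 45/13.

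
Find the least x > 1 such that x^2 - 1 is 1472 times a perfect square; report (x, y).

(x, y) = (1151, 30)

First expand sqrt(1472) as a continued fraction. With x_i = (sqrt(1472) + m_i)/d_i and (m_0, d_0) = (0, 1): a_0 = floor(sqrt(1472)) = 38, since 38^2 = 1444 <= 1472 < 1521 = 39^2.
Iterate m_{i+1} = d_i*a_i - m_i, d_{i+1} = (1472 - m_{i+1}^2)/d_i, a_{i+1} = floor((a_0 + m_{i+1})/d_{i+1}):
  m_1 = 1*38 - 0 = 38, d_1 = (1472 - 38^2)/1 = 28/1 = 28, a_1 = floor((38 + 38)/28) = 2.
  m_2 = 28*2 - 38 = 18, d_2 = (1472 - 18^2)/28 = 1148/28 = 41, a_2 = floor((38 + 18)/41) = 1.
  m_3 = 41*1 - 18 = 23, d_3 = (1472 - 23^2)/41 = 943/41 = 23, a_3 = floor((38 + 23)/23) = 2.
  m_4 = 23*2 - 23 = 23, d_4 = (1472 - 23^2)/23 = 943/23 = 41, a_4 = floor((38 + 23)/41) = 1.
  m_5 = 41*1 - 23 = 18, d_5 = (1472 - 18^2)/41 = 1148/41 = 28, a_5 = floor((38 + 18)/28) = 2.
  m_6 = 28*2 - 18 = 38, d_6 = (1472 - 38^2)/28 = 28/28 = 1, a_6 = floor((38 + 38)/1) = 76.
  m_7 = 1*76 - 38 = 38, d_7 = (1472 - 38^2)/1 = 28/1 = 28: (m_7, d_7) = (m_1, d_1) = (38, 28), so from here the quotients repeat a_1, ..., a_6; the period length is 6.
So sqrt(1472) = [38; (2, 1, 2, 1, 2, 76)] with period length k = 6.
k is even, so the fundamental solution of x^2 - 1472y^2 = 1 is (p_{k-1}, q_{k-1}) = (p_5, q_5); compute convergents through index 5.
Convergents (p_i = a_i*p_{i-1} + p_{i-2}, q_i = a_i*q_{i-1} + q_{i-2} with p_{-2}=0, p_{-1}=1, q_{-2}=1, q_{-1}=0):
  i=0: a_0=38, p_0 = 38*1 + 0 = 38, q_0 = 38*0 + 1 = 1.
  i=1: a_1=2, p_1 = 2*38 + 1 = 77, q_1 = 2*1 + 0 = 2.
  i=2: a_2=1, p_2 = 1*77 + 38 = 115, q_2 = 1*2 + 1 = 3.
  i=3: a_3=2, p_3 = 2*115 + 77 = 307, q_3 = 2*3 + 2 = 8.
  i=4: a_4=1, p_4 = 1*307 + 115 = 422, q_4 = 1*8 + 3 = 11.
  i=5: a_5=2, p_5 = 2*422 + 307 = 1151, q_5 = 2*11 + 8 = 30.
Check: 1151^2 - 1472*30^2 = 1324801 - 1324800 = 1, so (x, y) = (1151, 30) solves the equation, and by the theorem it is the least positive solution.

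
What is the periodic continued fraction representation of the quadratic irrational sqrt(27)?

[5; (5, 10)]

Write x_i = (sqrt(27) + m_i)/d_i with (m_0, d_0) = (0, 1). a_0 = floor(sqrt(27)) = 5, since 5^2 = 25 <= 27 < 36 = 6^2.
Iterate m_{i+1} = d_i*a_i - m_i, d_{i+1} = (27 - m_{i+1}^2)/d_i, a_{i+1} = floor((a_0 + m_{i+1})/d_{i+1}):
  m_1 = 1*5 - 0 = 5, d_1 = (27 - 5^2)/1 = 2/1 = 2, a_1 = floor((5 + 5)/2) = 5.
  m_2 = 2*5 - 5 = 5, d_2 = (27 - 5^2)/2 = 2/2 = 1, a_2 = floor((5 + 5)/1) = 10.
  m_3 = 1*10 - 5 = 5, d_3 = (27 - 5^2)/1 = 2/1 = 2: (m_3, d_3) = (m_1, d_1) = (5, 2), so from here the quotients repeat a_1, a_2; the period length is 2.
Hence the expansion of sqrt(27) is a_0 = 5 followed by the repeating block 5, 10 (period 2).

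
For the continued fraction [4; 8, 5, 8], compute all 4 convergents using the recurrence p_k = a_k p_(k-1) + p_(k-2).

Using the convergent recurrence p_i = a_i*p_{i-1} + p_{i-2}, q_i = a_i*q_{i-1} + q_{i-2} with p_{-2}=0, p_{-1}=1, q_{-2}=1, q_{-1}=0:
  i=0: a_0=4, p_0 = 4*1 + 0 = 4, q_0 = 4*0 + 1 = 1.
  i=1: a_1=8, p_1 = 8*4 + 1 = 33, q_1 = 8*1 + 0 = 8.
  i=2: a_2=5, p_2 = 5*33 + 4 = 169, q_2 = 5*8 + 1 = 41.
  i=3: a_3=8, p_3 = 8*169 + 33 = 1385, q_3 = 8*41 + 8 = 336.

4/1, 33/8, 169/41, 1385/336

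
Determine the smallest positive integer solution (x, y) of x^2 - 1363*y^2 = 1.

(x, y) = (3451726, 93495)

First expand sqrt(1363) as a continued fraction. With x_i = (sqrt(1363) + m_i)/d_i and (m_0, d_0) = (0, 1): a_0 = floor(sqrt(1363)) = 36, since 36^2 = 1296 <= 1363 < 1369 = 37^2.
Iterate m_{i+1} = d_i*a_i - m_i, d_{i+1} = (1363 - m_{i+1}^2)/d_i, a_{i+1} = floor((a_0 + m_{i+1})/d_{i+1}):
  m_1 = 1*36 - 0 = 36, d_1 = (1363 - 36^2)/1 = 67/1 = 67, a_1 = floor((36 + 36)/67) = 1.
  m_2 = 67*1 - 36 = 31, d_2 = (1363 - 31^2)/67 = 402/67 = 6, a_2 = floor((36 + 31)/6) = 11.
  m_3 = 6*11 - 31 = 35, d_3 = (1363 - 35^2)/6 = 138/6 = 23, a_3 = floor((36 + 35)/23) = 3.
  m_4 = 23*3 - 35 = 34, d_4 = (1363 - 34^2)/23 = 207/23 = 9, a_4 = floor((36 + 34)/9) = 7.
  m_5 = 9*7 - 34 = 29, d_5 = (1363 - 29^2)/9 = 522/9 = 58, a_5 = floor((36 + 29)/58) = 1.
  m_6 = 58*1 - 29 = 29, d_6 = (1363 - 29^2)/58 = 522/58 = 9, a_6 = floor((36 + 29)/9) = 7.
  m_7 = 9*7 - 29 = 34, d_7 = (1363 - 34^2)/9 = 207/9 = 23, a_7 = floor((36 + 34)/23) = 3.
  m_8 = 23*3 - 34 = 35, d_8 = (1363 - 35^2)/23 = 138/23 = 6, a_8 = floor((36 + 35)/6) = 11.
  m_9 = 6*11 - 35 = 31, d_9 = (1363 - 31^2)/6 = 402/6 = 67, a_9 = floor((36 + 31)/67) = 1.
  m_10 = 67*1 - 31 = 36, d_10 = (1363 - 36^2)/67 = 67/67 = 1, a_10 = floor((36 + 36)/1) = 72.
  m_11 = 1*72 - 36 = 36, d_11 = (1363 - 36^2)/1 = 67/1 = 67: (m_11, d_11) = (m_1, d_1) = (36, 67), so from here the quotients repeat a_1, ..., a_10; the period length is 10.
So sqrt(1363) = [36; (1, 11, 3, 7, 1, 7, 3, 11, 1, 72)] with period length k = 10.
k is even, so the fundamental solution of x^2 - 1363y^2 = 1 is (p_{k-1}, q_{k-1}) = (p_9, q_9); compute convergents through index 9.
Convergents (p_i = a_i*p_{i-1} + p_{i-2}, q_i = a_i*q_{i-1} + q_{i-2} with p_{-2}=0, p_{-1}=1, q_{-2}=1, q_{-1}=0):
  i=0: a_0=36, p_0 = 36*1 + 0 = 36, q_0 = 36*0 + 1 = 1.
  i=1: a_1=1, p_1 = 1*36 + 1 = 37, q_1 = 1*1 + 0 = 1.
  i=2: a_2=11, p_2 = 11*37 + 36 = 443, q_2 = 11*1 + 1 = 12.
  i=3: a_3=3, p_3 = 3*443 + 37 = 1366, q_3 = 3*12 + 1 = 37.
  i=4: a_4=7, p_4 = 7*1366 + 443 = 10005, q_4 = 7*37 + 12 = 271.
  i=5: a_5=1, p_5 = 1*10005 + 1366 = 11371, q_5 = 1*271 + 37 = 308.
  i=6: a_6=7, p_6 = 7*11371 + 10005 = 89602, q_6 = 7*308 + 271 = 2427.
  i=7: a_7=3, p_7 = 3*89602 + 11371 = 280177, q_7 = 3*2427 + 308 = 7589.
  i=8: a_8=11, p_8 = 11*280177 + 89602 = 3171549, q_8 = 11*7589 + 2427 = 85906.
  i=9: a_9=1, p_9 = 1*3171549 + 280177 = 3451726, q_9 = 1*85906 + 7589 = 93495.
Check: 3451726^2 - 1363*93495^2 = 11914412379076 - 11914412379075 = 1, so (x, y) = (3451726, 93495) solves the equation, and by the theorem it is the least positive solution.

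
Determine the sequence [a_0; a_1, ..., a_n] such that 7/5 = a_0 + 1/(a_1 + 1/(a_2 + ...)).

[1; 2, 2]

Run the Euclidean algorithm on 7 and 5; the successive quotients are the partial quotients a_0, a_1, ... (each step inverts the fractional part left over by the previous one):
  7 = 1*5 + 2, so a_0 = 1.
  5 = 2*2 + 1, so a_1 = 2.
  2 = 2*1 + 0, so a_2 = 2.
The remainder reaches 0 after 3 divisions, so the expansion has 3 partial quotients, read off in order.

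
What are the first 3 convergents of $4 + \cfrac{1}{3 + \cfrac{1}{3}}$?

Using the convergent recurrence p_i = a_i*p_{i-1} + p_{i-2}, q_i = a_i*q_{i-1} + q_{i-2} with p_{-2}=0, p_{-1}=1, q_{-2}=1, q_{-1}=0:
  i=0: a_0=4, p_0 = 4*1 + 0 = 4, q_0 = 4*0 + 1 = 1.
  i=1: a_1=3, p_1 = 3*4 + 1 = 13, q_1 = 3*1 + 0 = 3.
  i=2: a_2=3, p_2 = 3*13 + 4 = 43, q_2 = 3*3 + 1 = 10.

4/1, 13/3, 43/10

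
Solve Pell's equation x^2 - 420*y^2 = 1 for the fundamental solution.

(x, y) = (41, 2)

First expand sqrt(420) as a continued fraction. With x_i = (sqrt(420) + m_i)/d_i and (m_0, d_0) = (0, 1): a_0 = floor(sqrt(420)) = 20, since 20^2 = 400 <= 420 < 441 = 21^2.
Iterate m_{i+1} = d_i*a_i - m_i, d_{i+1} = (420 - m_{i+1}^2)/d_i, a_{i+1} = floor((a_0 + m_{i+1})/d_{i+1}):
  m_1 = 1*20 - 0 = 20, d_1 = (420 - 20^2)/1 = 20/1 = 20, a_1 = floor((20 + 20)/20) = 2.
  m_2 = 20*2 - 20 = 20, d_2 = (420 - 20^2)/20 = 20/20 = 1, a_2 = floor((20 + 20)/1) = 40.
  m_3 = 1*40 - 20 = 20, d_3 = (420 - 20^2)/1 = 20/1 = 20: (m_3, d_3) = (m_1, d_1) = (20, 20), so from here the quotients repeat a_1, a_2; the period length is 2.
So sqrt(420) = [20; (2, 40)] with period length k = 2.
k is even, so the fundamental solution of x^2 - 420y^2 = 1 is (p_{k-1}, q_{k-1}) = (p_1, q_1); compute convergents through index 1.
Convergents (p_i = a_i*p_{i-1} + p_{i-2}, q_i = a_i*q_{i-1} + q_{i-2} with p_{-2}=0, p_{-1}=1, q_{-2}=1, q_{-1}=0):
  i=0: a_0=20, p_0 = 20*1 + 0 = 20, q_0 = 20*0 + 1 = 1.
  i=1: a_1=2, p_1 = 2*20 + 1 = 41, q_1 = 2*1 + 0 = 2.
Check: 41^2 - 420*2^2 = 1681 - 1680 = 1, so (x, y) = (41, 2) solves the equation, and by the theorem it is the least positive solution.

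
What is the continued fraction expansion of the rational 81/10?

[8; 10]

Run the Euclidean algorithm on 81 and 10; the successive quotients are the partial quotients a_0, a_1, ... (each step inverts the fractional part left over by the previous one):
  81 = 8*10 + 1, so a_0 = 8.
  10 = 10*1 + 0, so a_1 = 10.
The remainder reaches 0 after 2 divisions, so the expansion has 2 partial quotients, read off in order.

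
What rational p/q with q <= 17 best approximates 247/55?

9/2

Expand x = 247/55 as a continued fraction with the Euclidean algorithm:
  247 = 4*55 + 27, so a_0 = 4.
  55 = 2*27 + 1, so a_1 = 2.
  27 = 27*1 + 0, so a_2 = 27.
so x = [4; 2, 27].
Convergents (p_i = a_i*p_{i-1} + p_{i-2}, q_i = a_i*q_{i-1} + q_{i-2} with p_{-2}=0, p_{-1}=1, q_{-2}=1, q_{-1}=0), until the denominator exceeds 17:
  i=0: a_0=4, p_0 = 4*1 + 0 = 4, q_0 = 4*0 + 1 = 1.
  i=1: a_1=2, p_1 = 2*4 + 1 = 9, q_1 = 2*1 + 0 = 2.
  i=2: a_2=27, p_2 = 27*9 + 4 = 247, q_2 = 27*2 + 1 = 55.
q_2 = 55 > 17, so the last convergent with denominator <= 17 is p_1/q_1 = 9/2.
The closest fraction with denominator <= 17 is either p_1/q_1 or the intermediate fraction (k*p_1 + p_0)/(k*q_1 + q_0) with the largest k >= 1 whose denominator stays <= 17; these approach x as k grows, and every other convergent or intermediate fraction in range is farther away.
Largest k: floor((17 - q_0)/q_1) = floor((17 - 1)/2) = 8.
That gives (8*9 + 4)/(8*2 + 1) = 76/17.
Compare the errors: |x - 9/2| = |247*2 - 9*55|/(55*2) = 1/110, and |x - 76/17| = |247*17 - 76*55|/(55*17) = 19/935.
Cross-multiplying, 1*935 = 935 < 2090 = 19*110, so 1/110 is smaller: the convergent 9/2 is closer to x than 76/17.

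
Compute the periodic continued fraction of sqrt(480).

[21; (1, 9, 1, 42)]

Write x_i = (sqrt(480) + m_i)/d_i with (m_0, d_0) = (0, 1). a_0 = floor(sqrt(480)) = 21, since 21^2 = 441 <= 480 < 484 = 22^2.
Iterate m_{i+1} = d_i*a_i - m_i, d_{i+1} = (480 - m_{i+1}^2)/d_i, a_{i+1} = floor((a_0 + m_{i+1})/d_{i+1}):
  m_1 = 1*21 - 0 = 21, d_1 = (480 - 21^2)/1 = 39/1 = 39, a_1 = floor((21 + 21)/39) = 1.
  m_2 = 39*1 - 21 = 18, d_2 = (480 - 18^2)/39 = 156/39 = 4, a_2 = floor((21 + 18)/4) = 9.
  m_3 = 4*9 - 18 = 18, d_3 = (480 - 18^2)/4 = 156/4 = 39, a_3 = floor((21 + 18)/39) = 1.
  m_4 = 39*1 - 18 = 21, d_4 = (480 - 21^2)/39 = 39/39 = 1, a_4 = floor((21 + 21)/1) = 42.
  m_5 = 1*42 - 21 = 21, d_5 = (480 - 21^2)/1 = 39/1 = 39: (m_5, d_5) = (m_1, d_1) = (21, 39), so from here the quotients repeat a_1, ..., a_4; the period length is 4.
Hence the expansion of sqrt(480) is a_0 = 21 followed by the repeating block 1, 9, 1, 42 (period 4).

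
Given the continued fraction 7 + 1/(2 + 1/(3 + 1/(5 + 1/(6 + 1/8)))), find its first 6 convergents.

Using the convergent recurrence p_i = a_i*p_{i-1} + p_{i-2}, q_i = a_i*q_{i-1} + q_{i-2} with p_{-2}=0, p_{-1}=1, q_{-2}=1, q_{-1}=0:
  i=0: a_0=7, p_0 = 7*1 + 0 = 7, q_0 = 7*0 + 1 = 1.
  i=1: a_1=2, p_1 = 2*7 + 1 = 15, q_1 = 2*1 + 0 = 2.
  i=2: a_2=3, p_2 = 3*15 + 7 = 52, q_2 = 3*2 + 1 = 7.
  i=3: a_3=5, p_3 = 5*52 + 15 = 275, q_3 = 5*7 + 2 = 37.
  i=4: a_4=6, p_4 = 6*275 + 52 = 1702, q_4 = 6*37 + 7 = 229.
  i=5: a_5=8, p_5 = 8*1702 + 275 = 13891, q_5 = 8*229 + 37 = 1869.

7/1, 15/2, 52/7, 275/37, 1702/229, 13891/1869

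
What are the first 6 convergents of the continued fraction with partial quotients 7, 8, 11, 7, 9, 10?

Using the convergent recurrence p_i = a_i*p_{i-1} + p_{i-2}, q_i = a_i*q_{i-1} + q_{i-2} with p_{-2}=0, p_{-1}=1, q_{-2}=1, q_{-1}=0:
  i=0: a_0=7, p_0 = 7*1 + 0 = 7, q_0 = 7*0 + 1 = 1.
  i=1: a_1=8, p_1 = 8*7 + 1 = 57, q_1 = 8*1 + 0 = 8.
  i=2: a_2=11, p_2 = 11*57 + 7 = 634, q_2 = 11*8 + 1 = 89.
  i=3: a_3=7, p_3 = 7*634 + 57 = 4495, q_3 = 7*89 + 8 = 631.
  i=4: a_4=9, p_4 = 9*4495 + 634 = 41089, q_4 = 9*631 + 89 = 5768.
  i=5: a_5=10, p_5 = 10*41089 + 4495 = 415385, q_5 = 10*5768 + 631 = 58311.

7/1, 57/8, 634/89, 4495/631, 41089/5768, 415385/58311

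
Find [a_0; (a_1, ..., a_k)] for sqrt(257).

[16; (32)]

Write x_i = (sqrt(257) + m_i)/d_i with (m_0, d_0) = (0, 1). a_0 = floor(sqrt(257)) = 16, since 16^2 = 256 <= 257 < 289 = 17^2.
Iterate m_{i+1} = d_i*a_i - m_i, d_{i+1} = (257 - m_{i+1}^2)/d_i, a_{i+1} = floor((a_0 + m_{i+1})/d_{i+1}):
  m_1 = 1*16 - 0 = 16, d_1 = (257 - 16^2)/1 = 1/1 = 1, a_1 = floor((16 + 16)/1) = 32.
  m_2 = 1*32 - 16 = 16, d_2 = (257 - 16^2)/1 = 1/1 = 1: (m_2, d_2) = (m_1, d_1) = (16, 1), so from here the quotient a_1 repeats; the period length is 1.
Hence the expansion of sqrt(257) is a_0 = 16 followed by the repeating block 32 (period 1).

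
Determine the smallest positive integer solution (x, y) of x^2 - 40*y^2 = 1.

(x, y) = (19, 3)

First expand sqrt(40) as a continued fraction. With x_i = (sqrt(40) + m_i)/d_i and (m_0, d_0) = (0, 1): a_0 = floor(sqrt(40)) = 6, since 6^2 = 36 <= 40 < 49 = 7^2.
Iterate m_{i+1} = d_i*a_i - m_i, d_{i+1} = (40 - m_{i+1}^2)/d_i, a_{i+1} = floor((a_0 + m_{i+1})/d_{i+1}):
  m_1 = 1*6 - 0 = 6, d_1 = (40 - 6^2)/1 = 4/1 = 4, a_1 = floor((6 + 6)/4) = 3.
  m_2 = 4*3 - 6 = 6, d_2 = (40 - 6^2)/4 = 4/4 = 1, a_2 = floor((6 + 6)/1) = 12.
  m_3 = 1*12 - 6 = 6, d_3 = (40 - 6^2)/1 = 4/1 = 4: (m_3, d_3) = (m_1, d_1) = (6, 4), so from here the quotients repeat a_1, a_2; the period length is 2.
So sqrt(40) = [6; (3, 12)] with period length k = 2.
k is even, so the fundamental solution of x^2 - 40y^2 = 1 is (p_{k-1}, q_{k-1}) = (p_1, q_1); compute convergents through index 1.
Convergents (p_i = a_i*p_{i-1} + p_{i-2}, q_i = a_i*q_{i-1} + q_{i-2} with p_{-2}=0, p_{-1}=1, q_{-2}=1, q_{-1}=0):
  i=0: a_0=6, p_0 = 6*1 + 0 = 6, q_0 = 6*0 + 1 = 1.
  i=1: a_1=3, p_1 = 3*6 + 1 = 19, q_1 = 3*1 + 0 = 3.
Check: 19^2 - 40*3^2 = 361 - 360 = 1, so (x, y) = (19, 3) solves the equation, and by the theorem it is the least positive solution.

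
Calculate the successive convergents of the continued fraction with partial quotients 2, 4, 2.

Using the convergent recurrence p_i = a_i*p_{i-1} + p_{i-2}, q_i = a_i*q_{i-1} + q_{i-2} with p_{-2}=0, p_{-1}=1, q_{-2}=1, q_{-1}=0:
  i=0: a_0=2, p_0 = 2*1 + 0 = 2, q_0 = 2*0 + 1 = 1.
  i=1: a_1=4, p_1 = 4*2 + 1 = 9, q_1 = 4*1 + 0 = 4.
  i=2: a_2=2, p_2 = 2*9 + 2 = 20, q_2 = 2*4 + 1 = 9.

2/1, 9/4, 20/9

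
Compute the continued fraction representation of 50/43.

[1; 6, 7]

Run the Euclidean algorithm on 50 and 43; the successive quotients are the partial quotients a_0, a_1, ... (each step inverts the fractional part left over by the previous one):
  50 = 1*43 + 7, so a_0 = 1.
  43 = 6*7 + 1, so a_1 = 6.
  7 = 7*1 + 0, so a_2 = 7.
The remainder reaches 0 after 3 divisions, so the expansion has 3 partial quotients, read off in order.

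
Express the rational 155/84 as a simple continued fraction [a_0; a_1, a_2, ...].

Run the Euclidean algorithm on 155 and 84; the successive quotients are the partial quotients a_0, a_1, ... (each step inverts the fractional part left over by the previous one):
  155 = 1*84 + 71, so a_0 = 1.
  84 = 1*71 + 13, so a_1 = 1.
  71 = 5*13 + 6, so a_2 = 5.
  13 = 2*6 + 1, so a_3 = 2.
  6 = 6*1 + 0, so a_4 = 6.
The remainder reaches 0 after 5 divisions, so the expansion has 5 partial quotients, read off in order.

[1; 1, 5, 2, 6]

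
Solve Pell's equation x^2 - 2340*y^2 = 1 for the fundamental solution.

(x, y) = (33281, 688)

First expand sqrt(2340) as a continued fraction. With x_i = (sqrt(2340) + m_i)/d_i and (m_0, d_0) = (0, 1): a_0 = floor(sqrt(2340)) = 48, since 48^2 = 2304 <= 2340 < 2401 = 49^2.
Iterate m_{i+1} = d_i*a_i - m_i, d_{i+1} = (2340 - m_{i+1}^2)/d_i, a_{i+1} = floor((a_0 + m_{i+1})/d_{i+1}):
  m_1 = 1*48 - 0 = 48, d_1 = (2340 - 48^2)/1 = 36/1 = 36, a_1 = floor((48 + 48)/36) = 2.
  m_2 = 36*2 - 48 = 24, d_2 = (2340 - 24^2)/36 = 1764/36 = 49, a_2 = floor((48 + 24)/49) = 1.
  m_3 = 49*1 - 24 = 25, d_3 = (2340 - 25^2)/49 = 1715/49 = 35, a_3 = floor((48 + 25)/35) = 2.
  m_4 = 35*2 - 25 = 45, d_4 = (2340 - 45^2)/35 = 315/35 = 9, a_4 = floor((48 + 45)/9) = 10.
  m_5 = 9*10 - 45 = 45, d_5 = (2340 - 45^2)/9 = 315/9 = 35, a_5 = floor((48 + 45)/35) = 2.
  m_6 = 35*2 - 45 = 25, d_6 = (2340 - 25^2)/35 = 1715/35 = 49, a_6 = floor((48 + 25)/49) = 1.
  m_7 = 49*1 - 25 = 24, d_7 = (2340 - 24^2)/49 = 1764/49 = 36, a_7 = floor((48 + 24)/36) = 2.
  m_8 = 36*2 - 24 = 48, d_8 = (2340 - 48^2)/36 = 36/36 = 1, a_8 = floor((48 + 48)/1) = 96.
  m_9 = 1*96 - 48 = 48, d_9 = (2340 - 48^2)/1 = 36/1 = 36: (m_9, d_9) = (m_1, d_1) = (48, 36), so from here the quotients repeat a_1, ..., a_8; the period length is 8.
So sqrt(2340) = [48; (2, 1, 2, 10, 2, 1, 2, 96)] with period length k = 8.
k is even, so the fundamental solution of x^2 - 2340y^2 = 1 is (p_{k-1}, q_{k-1}) = (p_7, q_7); compute convergents through index 7.
Convergents (p_i = a_i*p_{i-1} + p_{i-2}, q_i = a_i*q_{i-1} + q_{i-2} with p_{-2}=0, p_{-1}=1, q_{-2}=1, q_{-1}=0):
  i=0: a_0=48, p_0 = 48*1 + 0 = 48, q_0 = 48*0 + 1 = 1.
  i=1: a_1=2, p_1 = 2*48 + 1 = 97, q_1 = 2*1 + 0 = 2.
  i=2: a_2=1, p_2 = 1*97 + 48 = 145, q_2 = 1*2 + 1 = 3.
  i=3: a_3=2, p_3 = 2*145 + 97 = 387, q_3 = 2*3 + 2 = 8.
  i=4: a_4=10, p_4 = 10*387 + 145 = 4015, q_4 = 10*8 + 3 = 83.
  i=5: a_5=2, p_5 = 2*4015 + 387 = 8417, q_5 = 2*83 + 8 = 174.
  i=6: a_6=1, p_6 = 1*8417 + 4015 = 12432, q_6 = 1*174 + 83 = 257.
  i=7: a_7=2, p_7 = 2*12432 + 8417 = 33281, q_7 = 2*257 + 174 = 688.
Check: 33281^2 - 2340*688^2 = 1107624961 - 1107624960 = 1, so (x, y) = (33281, 688) solves the equation, and by the theorem it is the least positive solution.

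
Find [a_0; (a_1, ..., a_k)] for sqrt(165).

[12; (1, 5, 2, 5, 1, 24)]

Write x_i = (sqrt(165) + m_i)/d_i with (m_0, d_0) = (0, 1). a_0 = floor(sqrt(165)) = 12, since 12^2 = 144 <= 165 < 169 = 13^2.
Iterate m_{i+1} = d_i*a_i - m_i, d_{i+1} = (165 - m_{i+1}^2)/d_i, a_{i+1} = floor((a_0 + m_{i+1})/d_{i+1}):
  m_1 = 1*12 - 0 = 12, d_1 = (165 - 12^2)/1 = 21/1 = 21, a_1 = floor((12 + 12)/21) = 1.
  m_2 = 21*1 - 12 = 9, d_2 = (165 - 9^2)/21 = 84/21 = 4, a_2 = floor((12 + 9)/4) = 5.
  m_3 = 4*5 - 9 = 11, d_3 = (165 - 11^2)/4 = 44/4 = 11, a_3 = floor((12 + 11)/11) = 2.
  m_4 = 11*2 - 11 = 11, d_4 = (165 - 11^2)/11 = 44/11 = 4, a_4 = floor((12 + 11)/4) = 5.
  m_5 = 4*5 - 11 = 9, d_5 = (165 - 9^2)/4 = 84/4 = 21, a_5 = floor((12 + 9)/21) = 1.
  m_6 = 21*1 - 9 = 12, d_6 = (165 - 12^2)/21 = 21/21 = 1, a_6 = floor((12 + 12)/1) = 24.
  m_7 = 1*24 - 12 = 12, d_7 = (165 - 12^2)/1 = 21/1 = 21: (m_7, d_7) = (m_1, d_1) = (12, 21), so from here the quotients repeat a_1, ..., a_6; the period length is 6.
Hence the expansion of sqrt(165) is a_0 = 12 followed by the repeating block 1, 5, 2, 5, 1, 24 (period 6).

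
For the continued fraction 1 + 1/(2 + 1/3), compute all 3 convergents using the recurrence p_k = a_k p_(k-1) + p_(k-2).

Using the convergent recurrence p_i = a_i*p_{i-1} + p_{i-2}, q_i = a_i*q_{i-1} + q_{i-2} with p_{-2}=0, p_{-1}=1, q_{-2}=1, q_{-1}=0:
  i=0: a_0=1, p_0 = 1*1 + 0 = 1, q_0 = 1*0 + 1 = 1.
  i=1: a_1=2, p_1 = 2*1 + 1 = 3, q_1 = 2*1 + 0 = 2.
  i=2: a_2=3, p_2 = 3*3 + 1 = 10, q_2 = 3*2 + 1 = 7.

1/1, 3/2, 10/7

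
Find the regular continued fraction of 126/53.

Run the Euclidean algorithm on 126 and 53; the successive quotients are the partial quotients a_0, a_1, ... (each step inverts the fractional part left over by the previous one):
  126 = 2*53 + 20, so a_0 = 2.
  53 = 2*20 + 13, so a_1 = 2.
  20 = 1*13 + 7, so a_2 = 1.
  13 = 1*7 + 6, so a_3 = 1.
  7 = 1*6 + 1, so a_4 = 1.
  6 = 6*1 + 0, so a_5 = 6.
The remainder reaches 0 after 6 divisions, so the expansion has 6 partial quotients, read off in order.

[2; 2, 1, 1, 1, 6]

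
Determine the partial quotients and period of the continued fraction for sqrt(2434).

Write x_i = (sqrt(2434) + m_i)/d_i with (m_0, d_0) = (0, 1). a_0 = floor(sqrt(2434)) = 49, since 49^2 = 2401 <= 2434 < 2500 = 50^2.
Iterate m_{i+1} = d_i*a_i - m_i, d_{i+1} = (2434 - m_{i+1}^2)/d_i, a_{i+1} = floor((a_0 + m_{i+1})/d_{i+1}):
  m_1 = 1*49 - 0 = 49, d_1 = (2434 - 49^2)/1 = 33/1 = 33, a_1 = floor((49 + 49)/33) = 2.
  m_2 = 33*2 - 49 = 17, d_2 = (2434 - 17^2)/33 = 2145/33 = 65, a_2 = floor((49 + 17)/65) = 1.
  m_3 = 65*1 - 17 = 48, d_3 = (2434 - 48^2)/65 = 130/65 = 2, a_3 = floor((49 + 48)/2) = 48.
  m_4 = 2*48 - 48 = 48, d_4 = (2434 - 48^2)/2 = 130/2 = 65, a_4 = floor((49 + 48)/65) = 1.
  m_5 = 65*1 - 48 = 17, d_5 = (2434 - 17^2)/65 = 2145/65 = 33, a_5 = floor((49 + 17)/33) = 2.
  m_6 = 33*2 - 17 = 49, d_6 = (2434 - 49^2)/33 = 33/33 = 1, a_6 = floor((49 + 49)/1) = 98.
  m_7 = 1*98 - 49 = 49, d_7 = (2434 - 49^2)/1 = 33/1 = 33: (m_7, d_7) = (m_1, d_1) = (49, 33), so from here the quotients repeat a_1, ..., a_6; the period length is 6.
Hence the expansion of sqrt(2434) is a_0 = 49 followed by the repeating block 2, 1, 48, 1, 2, 98 (period 6).

[49; (2, 1, 48, 1, 2, 98)]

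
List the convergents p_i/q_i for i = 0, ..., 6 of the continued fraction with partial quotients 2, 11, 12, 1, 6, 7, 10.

Using the convergent recurrence p_i = a_i*p_{i-1} + p_{i-2}, q_i = a_i*q_{i-1} + q_{i-2} with p_{-2}=0, p_{-1}=1, q_{-2}=1, q_{-1}=0:
  i=0: a_0=2, p_0 = 2*1 + 0 = 2, q_0 = 2*0 + 1 = 1.
  i=1: a_1=11, p_1 = 11*2 + 1 = 23, q_1 = 11*1 + 0 = 11.
  i=2: a_2=12, p_2 = 12*23 + 2 = 278, q_2 = 12*11 + 1 = 133.
  i=3: a_3=1, p_3 = 1*278 + 23 = 301, q_3 = 1*133 + 11 = 144.
  i=4: a_4=6, p_4 = 6*301 + 278 = 2084, q_4 = 6*144 + 133 = 997.
  i=5: a_5=7, p_5 = 7*2084 + 301 = 14889, q_5 = 7*997 + 144 = 7123.
  i=6: a_6=10, p_6 = 10*14889 + 2084 = 150974, q_6 = 10*7123 + 997 = 72227.

2/1, 23/11, 278/133, 301/144, 2084/997, 14889/7123, 150974/72227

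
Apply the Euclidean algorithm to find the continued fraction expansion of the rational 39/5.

Run the Euclidean algorithm on 39 and 5; the successive quotients are the partial quotients a_0, a_1, ... (each step inverts the fractional part left over by the previous one):
  39 = 7*5 + 4, so a_0 = 7.
  5 = 1*4 + 1, so a_1 = 1.
  4 = 4*1 + 0, so a_2 = 4.
The remainder reaches 0 after 3 divisions, so the expansion has 3 partial quotients, read off in order.

[7; 1, 4]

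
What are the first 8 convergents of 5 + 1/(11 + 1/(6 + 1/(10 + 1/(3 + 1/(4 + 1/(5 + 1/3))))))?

5/1, 56/11, 341/67, 3466/681, 10739/2110, 46422/9121, 242849/47715, 774969/152266

Using the convergent recurrence p_i = a_i*p_{i-1} + p_{i-2}, q_i = a_i*q_{i-1} + q_{i-2} with p_{-2}=0, p_{-1}=1, q_{-2}=1, q_{-1}=0:
  i=0: a_0=5, p_0 = 5*1 + 0 = 5, q_0 = 5*0 + 1 = 1.
  i=1: a_1=11, p_1 = 11*5 + 1 = 56, q_1 = 11*1 + 0 = 11.
  i=2: a_2=6, p_2 = 6*56 + 5 = 341, q_2 = 6*11 + 1 = 67.
  i=3: a_3=10, p_3 = 10*341 + 56 = 3466, q_3 = 10*67 + 11 = 681.
  i=4: a_4=3, p_4 = 3*3466 + 341 = 10739, q_4 = 3*681 + 67 = 2110.
  i=5: a_5=4, p_5 = 4*10739 + 3466 = 46422, q_5 = 4*2110 + 681 = 9121.
  i=6: a_6=5, p_6 = 5*46422 + 10739 = 242849, q_6 = 5*9121 + 2110 = 47715.
  i=7: a_7=3, p_7 = 3*242849 + 46422 = 774969, q_7 = 3*47715 + 9121 = 152266.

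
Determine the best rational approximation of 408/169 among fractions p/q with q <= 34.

Expand x = 408/169 as a continued fraction with the Euclidean algorithm:
  408 = 2*169 + 70, so a_0 = 2.
  169 = 2*70 + 29, so a_1 = 2.
  70 = 2*29 + 12, so a_2 = 2.
  29 = 2*12 + 5, so a_3 = 2.
  12 = 2*5 + 2, so a_4 = 2.
  5 = 2*2 + 1, so a_5 = 2.
  2 = 2*1 + 0, so a_6 = 2.
so x = [2; 2, 2, 2, 2, 2, 2].
Convergents (p_i = a_i*p_{i-1} + p_{i-2}, q_i = a_i*q_{i-1} + q_{i-2} with p_{-2}=0, p_{-1}=1, q_{-2}=1, q_{-1}=0), until the denominator exceeds 34:
  i=0: a_0=2, p_0 = 2*1 + 0 = 2, q_0 = 2*0 + 1 = 1.
  i=1: a_1=2, p_1 = 2*2 + 1 = 5, q_1 = 2*1 + 0 = 2.
  i=2: a_2=2, p_2 = 2*5 + 2 = 12, q_2 = 2*2 + 1 = 5.
  i=3: a_3=2, p_3 = 2*12 + 5 = 29, q_3 = 2*5 + 2 = 12.
  i=4: a_4=2, p_4 = 2*29 + 12 = 70, q_4 = 2*12 + 5 = 29.
  i=5: a_5=2, p_5 = 2*70 + 29 = 169, q_5 = 2*29 + 12 = 70.
q_5 = 70 > 34, so the last convergent with denominator <= 34 is p_4/q_4 = 70/29.
The closest fraction with denominator <= 34 is either p_4/q_4 or the intermediate fraction (k*p_4 + p_3)/(k*q_4 + q_3) with the largest k >= 1 whose denominator stays <= 34; these approach x as k grows, and every other convergent or intermediate fraction in range is farther away.
Largest k: floor((34 - q_3)/q_4) = floor((34 - 12)/29) = 0.
Since k = 0, no intermediate fraction beyond p_4/q_4 has denominator <= 34, so the convergent 70/29 is the closest (its error is |408*29 - 70*169|/(169*29) = 2/4901).

70/29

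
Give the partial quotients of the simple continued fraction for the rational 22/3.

Run the Euclidean algorithm on 22 and 3; the successive quotients are the partial quotients a_0, a_1, ... (each step inverts the fractional part left over by the previous one):
  22 = 7*3 + 1, so a_0 = 7.
  3 = 3*1 + 0, so a_1 = 3.
The remainder reaches 0 after 2 divisions, so the expansion has 2 partial quotients, read off in order.

[7; 3]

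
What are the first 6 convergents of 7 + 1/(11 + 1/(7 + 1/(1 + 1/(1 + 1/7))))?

7/1, 78/11, 553/78, 631/89, 1184/167, 8919/1258

Using the convergent recurrence p_i = a_i*p_{i-1} + p_{i-2}, q_i = a_i*q_{i-1} + q_{i-2} with p_{-2}=0, p_{-1}=1, q_{-2}=1, q_{-1}=0:
  i=0: a_0=7, p_0 = 7*1 + 0 = 7, q_0 = 7*0 + 1 = 1.
  i=1: a_1=11, p_1 = 11*7 + 1 = 78, q_1 = 11*1 + 0 = 11.
  i=2: a_2=7, p_2 = 7*78 + 7 = 553, q_2 = 7*11 + 1 = 78.
  i=3: a_3=1, p_3 = 1*553 + 78 = 631, q_3 = 1*78 + 11 = 89.
  i=4: a_4=1, p_4 = 1*631 + 553 = 1184, q_4 = 1*89 + 78 = 167.
  i=5: a_5=7, p_5 = 7*1184 + 631 = 8919, q_5 = 7*167 + 89 = 1258.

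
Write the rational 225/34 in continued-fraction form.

[6; 1, 1, 1, 1, 1, 1, 2]

Run the Euclidean algorithm on 225 and 34; the successive quotients are the partial quotients a_0, a_1, ... (each step inverts the fractional part left over by the previous one):
  225 = 6*34 + 21, so a_0 = 6.
  34 = 1*21 + 13, so a_1 = 1.
  21 = 1*13 + 8, so a_2 = 1.
  13 = 1*8 + 5, so a_3 = 1.
  8 = 1*5 + 3, so a_4 = 1.
  5 = 1*3 + 2, so a_5 = 1.
  3 = 1*2 + 1, so a_6 = 1.
  2 = 2*1 + 0, so a_7 = 2.
The remainder reaches 0 after 8 divisions, so the expansion has 8 partial quotients, read off in order.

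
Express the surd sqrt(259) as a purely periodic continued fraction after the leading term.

[16; (10, 1, 2, 3, 4, 3, 2, 1, 10, 32)]

Write x_i = (sqrt(259) + m_i)/d_i with (m_0, d_0) = (0, 1). a_0 = floor(sqrt(259)) = 16, since 16^2 = 256 <= 259 < 289 = 17^2.
Iterate m_{i+1} = d_i*a_i - m_i, d_{i+1} = (259 - m_{i+1}^2)/d_i, a_{i+1} = floor((a_0 + m_{i+1})/d_{i+1}):
  m_1 = 1*16 - 0 = 16, d_1 = (259 - 16^2)/1 = 3/1 = 3, a_1 = floor((16 + 16)/3) = 10.
  m_2 = 3*10 - 16 = 14, d_2 = (259 - 14^2)/3 = 63/3 = 21, a_2 = floor((16 + 14)/21) = 1.
  m_3 = 21*1 - 14 = 7, d_3 = (259 - 7^2)/21 = 210/21 = 10, a_3 = floor((16 + 7)/10) = 2.
  m_4 = 10*2 - 7 = 13, d_4 = (259 - 13^2)/10 = 90/10 = 9, a_4 = floor((16 + 13)/9) = 3.
  m_5 = 9*3 - 13 = 14, d_5 = (259 - 14^2)/9 = 63/9 = 7, a_5 = floor((16 + 14)/7) = 4.
  m_6 = 7*4 - 14 = 14, d_6 = (259 - 14^2)/7 = 63/7 = 9, a_6 = floor((16 + 14)/9) = 3.
  m_7 = 9*3 - 14 = 13, d_7 = (259 - 13^2)/9 = 90/9 = 10, a_7 = floor((16 + 13)/10) = 2.
  m_8 = 10*2 - 13 = 7, d_8 = (259 - 7^2)/10 = 210/10 = 21, a_8 = floor((16 + 7)/21) = 1.
  m_9 = 21*1 - 7 = 14, d_9 = (259 - 14^2)/21 = 63/21 = 3, a_9 = floor((16 + 14)/3) = 10.
  m_10 = 3*10 - 14 = 16, d_10 = (259 - 16^2)/3 = 3/3 = 1, a_10 = floor((16 + 16)/1) = 32.
  m_11 = 1*32 - 16 = 16, d_11 = (259 - 16^2)/1 = 3/1 = 3: (m_11, d_11) = (m_1, d_1) = (16, 3), so from here the quotients repeat a_1, ..., a_10; the period length is 10.
Hence the expansion of sqrt(259) is a_0 = 16 followed by the repeating block 10, 1, 2, 3, 4, 3, 2, 1, 10, 32 (period 10).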